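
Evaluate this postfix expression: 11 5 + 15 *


Processing tokens left to right:
Push 11, Push 5
Pop 11 and 5, compute 11 + 5 = 16, push 16
Push 15
Pop 16 and 15, compute 16 * 15 = 240, push 240
Stack result: 240

240


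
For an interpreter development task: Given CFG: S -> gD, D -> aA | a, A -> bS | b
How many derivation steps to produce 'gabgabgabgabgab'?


Grammar: S -> gD, D -> aA | a, A -> bS | b
Deriving 'gabgabgabgabgab':
Step 1: S -> gD => gD
Step 2: D -> aA => gaA
Step 3: A -> bS => gabS
Step 4: S -> gD => gabgD
Step 5: D -> aA => gabgaA
Step 6: A -> bS => gabgabS
Step 7: S -> gD => gabgabgD
Step 8: D -> aA => gabgabgaA
Step 9: A -> bS => gabgabgabS
Step 10: S -> gD => gabgabgabgD
Step 11: D -> aA => gabgabgabgaA
Step 12: A -> bS => gabgabgabgabS
Step 13: S -> gD => gabgabgabgabgD
Step 14: D -> aA => gabgabgabgabgaA
Step 15: A -> b => gabgabgabgabgab
Total derivation steps: 15

15


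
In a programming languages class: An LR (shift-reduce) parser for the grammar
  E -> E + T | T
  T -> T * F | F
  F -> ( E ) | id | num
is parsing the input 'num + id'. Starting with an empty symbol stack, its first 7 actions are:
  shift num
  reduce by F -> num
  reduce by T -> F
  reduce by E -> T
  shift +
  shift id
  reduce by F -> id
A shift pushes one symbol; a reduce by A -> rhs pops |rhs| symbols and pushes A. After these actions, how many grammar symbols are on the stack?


Tracking the symbol stack through each action:
  Action 1: shift 'num' : push -> stack = [num] (size 1)
  Action 2: reduce by F -> num : pop 1, push F -> stack = [F] (size 1)
  Action 3: reduce by T -> F : pop 1, push T -> stack = [T] (size 1)
  Action 4: reduce by E -> T : pop 1, push E -> stack = [E] (size 1)
  Action 5: shift '+' : push -> stack = [E, +] (size 2)
  Action 6: shift 'id' : push -> stack = [E, +, id] (size 3)
  Action 7: reduce by F -> id : pop 1, push F -> stack = [E, +, F] (size 3)
Final stack size: 3

3


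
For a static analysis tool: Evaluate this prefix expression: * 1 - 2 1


Parsing prefix expression: * 1 - 2 1
Step 1: Innermost operation '- 2 1'
  2 - 1 = 1
Step 2: Outer operation '* 1 [1]'
  1 * 1 = 1

1


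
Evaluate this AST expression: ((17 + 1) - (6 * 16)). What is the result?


Expression: ((17 + 1) - (6 * 16))
Evaluating step by step:
  17 + 1 = 18
  6 * 16 = 96
  18 - 96 = -78
Result: -78

-78


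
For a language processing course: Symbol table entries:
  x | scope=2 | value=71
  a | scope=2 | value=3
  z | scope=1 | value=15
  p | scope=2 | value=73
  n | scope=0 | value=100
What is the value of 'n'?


Searching symbol table for 'n':
  x | scope=2 | value=71
  a | scope=2 | value=3
  z | scope=1 | value=15
  p | scope=2 | value=73
  n | scope=0 | value=100 <- MATCH
Found 'n' at scope 0 with value 100

100


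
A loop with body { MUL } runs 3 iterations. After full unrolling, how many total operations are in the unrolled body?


Loop body operations: MUL (1 op per iteration)
Unrolling 3 iterations:
  Iteration 1: MUL (1 ops)
  Iteration 2: MUL (1 ops)
  Iteration 3: MUL (1 ops)
Total: 3 iterations * 1 ops/iter = 3 operations

3


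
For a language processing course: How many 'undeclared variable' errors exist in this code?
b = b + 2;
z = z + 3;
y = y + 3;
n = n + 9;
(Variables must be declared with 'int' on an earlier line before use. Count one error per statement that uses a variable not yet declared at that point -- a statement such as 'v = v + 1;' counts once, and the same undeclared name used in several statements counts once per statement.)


Scanning code line by line:
  Line 1: use 'b' -> ERROR (undeclared)
  Line 2: use 'z' -> ERROR (undeclared)
  Line 3: use 'y' -> ERROR (undeclared)
  Line 4: use 'n' -> ERROR (undeclared)
Total undeclared variable errors: 4

4


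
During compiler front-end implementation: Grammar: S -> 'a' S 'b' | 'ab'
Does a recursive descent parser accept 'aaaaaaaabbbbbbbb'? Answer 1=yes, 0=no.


Grammar accepts strings of the form a^n b^n (n >= 1)
Word: 'aaaaaaaabbbbbbbb'
Counting: 8 a's and 8 b's
Check: 8 == 8? Yes
Derivation (S -> aSb applied 7 time(s), then S -> ab): S => aSb => aaSbb => aaaSbbb => aaaaSbbbb => aaaaaSbbbbb => aaaaaaSbbbbbb => aaaaaaaSbbbbbbb => aaaaaaaabbbbbbbb
Accepted

1


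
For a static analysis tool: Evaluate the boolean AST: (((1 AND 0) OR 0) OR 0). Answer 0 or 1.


Step 1: Evaluate inner node
  1 AND 0 = 0
Step 2: Evaluate next node
  0 OR 0 = 0
Step 3: Evaluate root node
  0 OR 0 = 0

0


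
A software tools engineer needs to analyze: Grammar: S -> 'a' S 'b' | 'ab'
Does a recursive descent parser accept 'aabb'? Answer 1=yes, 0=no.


Grammar accepts strings of the form a^n b^n (n >= 1)
Word: 'aabb'
Counting: 2 a's and 2 b's
Check: 2 == 2? Yes
Derivation (S -> aSb applied 1 time(s), then S -> ab): S => aSb => aabb
Accepted

1


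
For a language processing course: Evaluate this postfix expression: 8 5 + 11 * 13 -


Processing tokens left to right:
Push 8, Push 5
Pop 8 and 5, compute 8 + 5 = 13, push 13
Push 11
Pop 13 and 11, compute 13 * 11 = 143, push 143
Push 13
Pop 143 and 13, compute 143 - 13 = 130, push 130
Stack result: 130

130


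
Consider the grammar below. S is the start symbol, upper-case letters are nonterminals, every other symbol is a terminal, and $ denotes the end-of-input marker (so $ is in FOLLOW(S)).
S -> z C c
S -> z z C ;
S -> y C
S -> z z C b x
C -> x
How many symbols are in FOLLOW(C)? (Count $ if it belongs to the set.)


S is the start symbol and does not occur in any rule body, so FOLLOW(S) = {$}.
Examining every occurrence of C in a rule body:
  S -> z C c : C is followed by terminal 'c' -> add 'c'
  S -> z z C ; : C is followed by terminal ';' -> add ';'
  S -> y C : C is at the right end -> add FOLLOW(S) = {$}
  S -> z z C b x : C is followed by terminal 'b' -> add 'b'
  C -> x : C does not occur in the body -> contributes nothing
FOLLOW(C) = {;, b, c, $}
Count: 4

4


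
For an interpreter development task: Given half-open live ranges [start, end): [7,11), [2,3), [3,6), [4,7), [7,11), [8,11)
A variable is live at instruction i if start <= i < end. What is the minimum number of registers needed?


Live ranges:
  Var0: [7, 11)
  Var1: [2, 3)
  Var2: [3, 6)
  Var3: [4, 7)
  Var4: [7, 11)
  Var5: [8, 11)
Sweep-line events (position, delta, active):
  pos=2 start -> active=1
  pos=3 end -> active=0
  pos=3 start -> active=1
  pos=4 start -> active=2
  pos=6 end -> active=1
  pos=7 end -> active=0
  pos=7 start -> active=1
  pos=7 start -> active=2
  pos=8 start -> active=3
  pos=11 end -> active=2
  pos=11 end -> active=1
  pos=11 end -> active=0
Maximum simultaneous active: 3
Minimum registers needed: 3

3


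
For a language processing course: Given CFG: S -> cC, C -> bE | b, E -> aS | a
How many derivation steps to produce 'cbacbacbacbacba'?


Grammar: S -> cC, C -> bE | b, E -> aS | a
Deriving 'cbacbacbacbacba':
Step 1: S -> cC => cC
Step 2: C -> bE => cbE
Step 3: E -> aS => cbaS
Step 4: S -> cC => cbacC
Step 5: C -> bE => cbacbE
Step 6: E -> aS => cbacbaS
Step 7: S -> cC => cbacbacC
Step 8: C -> bE => cbacbacbE
Step 9: E -> aS => cbacbacbaS
Step 10: S -> cC => cbacbacbacC
Step 11: C -> bE => cbacbacbacbE
Step 12: E -> aS => cbacbacbacbaS
Step 13: S -> cC => cbacbacbacbacC
Step 14: C -> bE => cbacbacbacbacbE
Step 15: E -> a => cbacbacbacbacba
Total derivation steps: 15

15


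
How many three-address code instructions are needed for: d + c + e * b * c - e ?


Expression: d + c + e * b * c - e
Generating three-address code (respecting * over +/- precedence):
  Instruction 1: t1 = e * b
  Instruction 2: t2 = t1 * c
  Instruction 3: t3 = d + c
  Instruction 4: t4 = t3 + t2
  Instruction 5: t5 = t4 - e
Total instructions: 5

5


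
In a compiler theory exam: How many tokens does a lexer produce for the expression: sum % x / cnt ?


Scanning 'sum % x / cnt'
Token 1: 'sum' -> identifier
Token 2: '%' -> operator
Token 3: 'x' -> identifier
Token 4: '/' -> operator
Token 5: 'cnt' -> identifier
Total tokens: 5

5


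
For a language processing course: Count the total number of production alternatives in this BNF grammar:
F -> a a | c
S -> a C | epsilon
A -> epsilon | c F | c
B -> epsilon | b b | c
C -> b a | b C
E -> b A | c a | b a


Counting alternatives per rule:
  F: 2 alternative(s)
  S: 2 alternative(s)
  A: 3 alternative(s)
  B: 3 alternative(s)
  C: 2 alternative(s)
  E: 3 alternative(s)
Sum: 2 + 2 + 3 + 3 + 2 + 3 = 15

15


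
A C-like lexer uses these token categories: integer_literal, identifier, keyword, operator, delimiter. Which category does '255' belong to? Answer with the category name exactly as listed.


Token: '255'
Checking categories:
  identifier: no
  integer_literal: YES
  operator: no
  keyword: no
  delimiter: no
Category: integer_literal

integer_literal


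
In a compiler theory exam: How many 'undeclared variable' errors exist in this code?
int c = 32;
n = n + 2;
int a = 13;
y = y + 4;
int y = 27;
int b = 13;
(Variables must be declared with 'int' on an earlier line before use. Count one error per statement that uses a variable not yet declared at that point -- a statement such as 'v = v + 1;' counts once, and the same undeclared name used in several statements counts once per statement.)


Scanning code line by line:
  Line 1: declare 'c' -> declared = ['c']
  Line 2: use 'n' -> ERROR (undeclared)
  Line 3: declare 'a' -> declared = ['a', 'c']
  Line 4: use 'y' -> ERROR (undeclared)
  Line 5: declare 'y' -> declared = ['a', 'c', 'y']
  Line 6: declare 'b' -> declared = ['a', 'b', 'c', 'y']
Total undeclared variable errors: 2

2


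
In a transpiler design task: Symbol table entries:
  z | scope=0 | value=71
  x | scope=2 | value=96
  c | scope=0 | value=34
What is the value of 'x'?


Searching symbol table for 'x':
  z | scope=0 | value=71
  x | scope=2 | value=96 <- MATCH
  c | scope=0 | value=34
Found 'x' at scope 2 with value 96

96


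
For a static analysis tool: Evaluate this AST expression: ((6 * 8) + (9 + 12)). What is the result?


Expression: ((6 * 8) + (9 + 12))
Evaluating step by step:
  6 * 8 = 48
  9 + 12 = 21
  48 + 21 = 69
Result: 69

69


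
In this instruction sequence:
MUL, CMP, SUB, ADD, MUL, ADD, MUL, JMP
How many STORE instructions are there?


Scanning instruction sequence for STORE:
  Position 1: MUL
  Position 2: CMP
  Position 3: SUB
  Position 4: ADD
  Position 5: MUL
  Position 6: ADD
  Position 7: MUL
  Position 8: JMP
Matches at positions: []
Total STORE count: 0

0


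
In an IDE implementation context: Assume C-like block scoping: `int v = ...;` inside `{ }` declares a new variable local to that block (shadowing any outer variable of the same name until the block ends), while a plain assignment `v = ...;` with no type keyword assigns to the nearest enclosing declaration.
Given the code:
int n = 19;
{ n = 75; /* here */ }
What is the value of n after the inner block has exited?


Analyzing scoping rules:
Outer scope: declares n = 19
Inner block: 'n = 75;' has no type keyword, so it is an assignment to the outer n (no shadowing)
The assignment changed the outer variable itself, so the new value persists after the block -> 75
Result: 75

75


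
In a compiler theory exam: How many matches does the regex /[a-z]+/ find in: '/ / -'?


Pattern: /[a-z]+/ (identifiers)
Input: '/ / -'
Scanning for matches:
Total matches: 0

0


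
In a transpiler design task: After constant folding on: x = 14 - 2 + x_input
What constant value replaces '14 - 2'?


Identifying constant sub-expression:
  Original: x = 14 - 2 + x_input
  14 and 2 are both compile-time constants
  Evaluating: 14 - 2 = 12
  After folding: x = 12 + x_input

12


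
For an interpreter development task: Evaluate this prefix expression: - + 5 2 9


Parsing prefix expression: - + 5 2 9
Step 1: Innermost operation '+ 5 2'
  5 + 2 = 7
Step 2: Outer operation '- [7] 9'
  7 - 9 = -2

-2


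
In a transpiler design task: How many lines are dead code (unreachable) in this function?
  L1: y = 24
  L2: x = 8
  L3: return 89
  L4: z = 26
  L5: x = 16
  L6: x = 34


Analyzing control flow:
  L1: reachable (before return)
  L2: reachable (before return)
  L3: reachable (return statement)
  L4: DEAD (after return at L3)
  L5: DEAD (after return at L3)
  L6: DEAD (after return at L3)
Return at L3, total lines = 6
Dead lines: L4 through L6
Count: 3

3


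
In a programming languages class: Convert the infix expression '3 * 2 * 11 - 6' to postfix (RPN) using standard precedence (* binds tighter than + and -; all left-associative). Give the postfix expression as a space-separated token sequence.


Applying the shunting-yard algorithm:
  Operand 3 -> output
  Push '*' onto operator stack -> op-stack: [*]
  Operand 2 -> output
  See '*' (prec 2); top '*' (prec 2) >= it -> pop '*' to output
  Push '*' onto operator stack -> op-stack: [*]
  Operand 11 -> output
  See '-' (prec 1); top '*' (prec 2) >= it -> pop '*' to output
  Push '-' onto operator stack -> op-stack: [-]
  Operand 6 -> output
  End of input: pop '-' to output
Postfix result: 3 2 * 11 * 6 -

3 2 * 11 * 6 -


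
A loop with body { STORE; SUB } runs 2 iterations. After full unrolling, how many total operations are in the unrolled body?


Loop body operations: STORE, SUB (2 ops per iteration)
Unrolling 2 iterations:
  Iteration 1: STORE, SUB (2 ops)
  Iteration 2: STORE, SUB (2 ops)
Total: 2 iterations * 2 ops/iter = 4 operations

4


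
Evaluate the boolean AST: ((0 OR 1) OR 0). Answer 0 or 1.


Step 1: Evaluate inner node
  0 OR 1 = 1
Step 2: Evaluate root node
  1 OR 0 = 1

1


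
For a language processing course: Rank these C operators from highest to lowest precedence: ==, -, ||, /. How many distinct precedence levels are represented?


Looking up precedence for each operator:
  == -> precedence 3
  - -> precedence 5
  || -> precedence 1
  / -> precedence 6
Sorted highest to lowest: /, -, ==, ||
Distinct precedence values: [6, 5, 3, 1]
Number of distinct levels: 4

4


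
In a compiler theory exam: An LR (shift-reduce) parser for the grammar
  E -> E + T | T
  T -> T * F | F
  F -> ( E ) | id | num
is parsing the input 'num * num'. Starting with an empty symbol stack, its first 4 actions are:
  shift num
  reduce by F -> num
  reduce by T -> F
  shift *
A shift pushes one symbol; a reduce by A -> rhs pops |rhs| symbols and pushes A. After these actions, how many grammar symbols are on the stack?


Tracking the symbol stack through each action:
  Action 1: shift 'num' : push -> stack = [num] (size 1)
  Action 2: reduce by F -> num : pop 1, push F -> stack = [F] (size 1)
  Action 3: reduce by T -> F : pop 1, push T -> stack = [T] (size 1)
  Action 4: shift '*' : push -> stack = [T, *] (size 2)
Final stack size: 2

2


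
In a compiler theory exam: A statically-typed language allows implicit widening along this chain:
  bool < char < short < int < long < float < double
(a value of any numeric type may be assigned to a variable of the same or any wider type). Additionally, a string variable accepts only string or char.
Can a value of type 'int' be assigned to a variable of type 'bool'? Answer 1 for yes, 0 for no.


Target variable type: bool
Source value type: int
Numeric ranks: int=3, bool=0
Widening allowed iff rank(source) <= rank(target): 3 <= 0? No
Result: 0

0


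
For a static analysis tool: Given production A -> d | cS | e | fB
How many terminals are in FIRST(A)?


Production: A -> d | cS | e | fB
Examining each alternative for leading terminals:
  A -> d : first terminal = 'd'
  A -> cS : first terminal = 'c'
  A -> e : first terminal = 'e'
  A -> fB : first terminal = 'f'
FIRST(A) = {c, d, e, f}
Count: 4

4


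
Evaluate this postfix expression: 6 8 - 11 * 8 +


Processing tokens left to right:
Push 6, Push 8
Pop 6 and 8, compute 6 - 8 = -2, push -2
Push 11
Pop -2 and 11, compute -2 * 11 = -22, push -22
Push 8
Pop -22 and 8, compute -22 + 8 = -14, push -14
Stack result: -14

-14


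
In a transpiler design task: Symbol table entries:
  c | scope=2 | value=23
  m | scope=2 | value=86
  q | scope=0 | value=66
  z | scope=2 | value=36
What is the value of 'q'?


Searching symbol table for 'q':
  c | scope=2 | value=23
  m | scope=2 | value=86
  q | scope=0 | value=66 <- MATCH
  z | scope=2 | value=36
Found 'q' at scope 0 with value 66

66


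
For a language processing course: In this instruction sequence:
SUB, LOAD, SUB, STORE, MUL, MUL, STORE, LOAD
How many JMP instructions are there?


Scanning instruction sequence for JMP:
  Position 1: SUB
  Position 2: LOAD
  Position 3: SUB
  Position 4: STORE
  Position 5: MUL
  Position 6: MUL
  Position 7: STORE
  Position 8: LOAD
Matches at positions: []
Total JMP count: 0

0


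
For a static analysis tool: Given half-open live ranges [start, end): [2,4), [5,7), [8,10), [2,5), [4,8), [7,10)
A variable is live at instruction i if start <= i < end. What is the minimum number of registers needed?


Live ranges:
  Var0: [2, 4)
  Var1: [5, 7)
  Var2: [8, 10)
  Var3: [2, 5)
  Var4: [4, 8)
  Var5: [7, 10)
Sweep-line events (position, delta, active):
  pos=2 start -> active=1
  pos=2 start -> active=2
  pos=4 end -> active=1
  pos=4 start -> active=2
  pos=5 end -> active=1
  pos=5 start -> active=2
  pos=7 end -> active=1
  pos=7 start -> active=2
  pos=8 end -> active=1
  pos=8 start -> active=2
  pos=10 end -> active=1
  pos=10 end -> active=0
Maximum simultaneous active: 2
Minimum registers needed: 2

2


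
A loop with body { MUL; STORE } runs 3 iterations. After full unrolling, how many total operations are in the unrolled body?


Loop body operations: MUL, STORE (2 ops per iteration)
Unrolling 3 iterations:
  Iteration 1: MUL, STORE (2 ops)
  Iteration 2: MUL, STORE (2 ops)
  Iteration 3: MUL, STORE (2 ops)
Total: 3 iterations * 2 ops/iter = 6 operations

6


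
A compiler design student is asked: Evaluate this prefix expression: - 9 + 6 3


Parsing prefix expression: - 9 + 6 3
Step 1: Innermost operation '+ 6 3'
  6 + 3 = 9
Step 2: Outer operation '- 9 [9]'
  9 - 9 = 0

0


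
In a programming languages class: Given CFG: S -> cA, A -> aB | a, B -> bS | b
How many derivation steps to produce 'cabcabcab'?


Grammar: S -> cA, A -> aB | a, B -> bS | b
Deriving 'cabcabcab':
Step 1: S -> cA => cA
Step 2: A -> aB => caB
Step 3: B -> bS => cabS
Step 4: S -> cA => cabcA
Step 5: A -> aB => cabcaB
Step 6: B -> bS => cabcabS
Step 7: S -> cA => cabcabcA
Step 8: A -> aB => cabcabcaB
Step 9: B -> b => cabcabcab
Total derivation steps: 9

9


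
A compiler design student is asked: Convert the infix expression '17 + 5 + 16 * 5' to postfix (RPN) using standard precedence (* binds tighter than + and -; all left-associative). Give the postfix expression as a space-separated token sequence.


Applying the shunting-yard algorithm:
  Operand 17 -> output
  Push '+' onto operator stack -> op-stack: [+]
  Operand 5 -> output
  See '+' (prec 1); top '+' (prec 1) >= it -> pop '+' to output
  Push '+' onto operator stack -> op-stack: [+]
  Operand 16 -> output
  Push '*' onto operator stack -> op-stack: [+, *]
  Operand 5 -> output
  End of input: pop '*' to output
  End of input: pop '+' to output
Postfix result: 17 5 + 16 5 * +

17 5 + 16 5 * +


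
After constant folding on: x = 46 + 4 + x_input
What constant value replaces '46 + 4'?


Identifying constant sub-expression:
  Original: x = 46 + 4 + x_input
  46 and 4 are both compile-time constants
  Evaluating: 46 + 4 = 50
  After folding: x = 50 + x_input

50


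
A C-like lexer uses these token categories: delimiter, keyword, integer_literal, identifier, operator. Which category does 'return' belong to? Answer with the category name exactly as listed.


Token: 'return'
Checking categories:
  identifier: no
  integer_literal: no
  operator: no
  keyword: YES
  delimiter: no
Category: keyword

keyword


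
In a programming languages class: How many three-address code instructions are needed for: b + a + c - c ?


Expression: b + a + c - c
Generating three-address code (respecting * over +/- precedence):
  Instruction 1: t1 = b + a
  Instruction 2: t2 = t1 + c
  Instruction 3: t3 = t2 - c
Total instructions: 3

3


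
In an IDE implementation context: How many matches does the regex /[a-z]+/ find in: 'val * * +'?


Pattern: /[a-z]+/ (identifiers)
Input: 'val * * +'
Scanning for matches:
  Match 1: 'val'
Total matches: 1

1


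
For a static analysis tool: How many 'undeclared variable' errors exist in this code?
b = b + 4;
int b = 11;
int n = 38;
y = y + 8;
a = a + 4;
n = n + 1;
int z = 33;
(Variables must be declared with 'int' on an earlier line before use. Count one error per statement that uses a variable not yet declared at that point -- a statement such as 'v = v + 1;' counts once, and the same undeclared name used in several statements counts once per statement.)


Scanning code line by line:
  Line 1: use 'b' -> ERROR (undeclared)
  Line 2: declare 'b' -> declared = ['b']
  Line 3: declare 'n' -> declared = ['b', 'n']
  Line 4: use 'y' -> ERROR (undeclared)
  Line 5: use 'a' -> ERROR (undeclared)
  Line 6: use 'n' -> OK (declared)
  Line 7: declare 'z' -> declared = ['b', 'n', 'z']
Total undeclared variable errors: 3

3


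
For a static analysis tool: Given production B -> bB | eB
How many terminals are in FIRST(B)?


Production: B -> bB | eB
Examining each alternative for leading terminals:
  B -> bB : first terminal = 'b'
  B -> eB : first terminal = 'e'
FIRST(B) = {b, e}
Count: 2

2


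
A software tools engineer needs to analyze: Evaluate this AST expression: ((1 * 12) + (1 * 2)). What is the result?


Expression: ((1 * 12) + (1 * 2))
Evaluating step by step:
  1 * 12 = 12
  1 * 2 = 2
  12 + 2 = 14
Result: 14

14


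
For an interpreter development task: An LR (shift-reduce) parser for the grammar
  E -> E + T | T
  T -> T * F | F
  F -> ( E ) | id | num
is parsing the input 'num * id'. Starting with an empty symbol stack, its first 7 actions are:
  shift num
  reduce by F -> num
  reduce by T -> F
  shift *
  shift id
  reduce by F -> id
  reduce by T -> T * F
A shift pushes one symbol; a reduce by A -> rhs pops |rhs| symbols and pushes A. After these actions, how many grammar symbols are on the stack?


Tracking the symbol stack through each action:
  Action 1: shift 'num' : push -> stack = [num] (size 1)
  Action 2: reduce by F -> num : pop 1, push F -> stack = [F] (size 1)
  Action 3: reduce by T -> F : pop 1, push T -> stack = [T] (size 1)
  Action 4: shift '*' : push -> stack = [T, *] (size 2)
  Action 5: shift 'id' : push -> stack = [T, *, id] (size 3)
  Action 6: reduce by F -> id : pop 1, push F -> stack = [T, *, F] (size 3)
  Action 7: reduce by T -> T * F : pop 3, push T -> stack = [T] (size 1)
Final stack size: 1

1


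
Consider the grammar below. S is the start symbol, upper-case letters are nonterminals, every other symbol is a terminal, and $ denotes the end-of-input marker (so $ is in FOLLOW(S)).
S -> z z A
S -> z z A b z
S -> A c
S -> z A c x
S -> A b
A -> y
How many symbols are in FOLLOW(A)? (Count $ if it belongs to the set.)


S is the start symbol and does not occur in any rule body, so FOLLOW(S) = {$}.
Examining every occurrence of A in a rule body:
  S -> z z A : A is at the right end -> add FOLLOW(S) = {$}
  S -> z z A b z : A is followed by terminal 'b' -> add 'b'
  S -> A c : A is followed by terminal 'c' -> add 'c'
  S -> z A c x : A is followed by terminal 'c' -> add 'c' (already in the set)
  S -> A b : A is followed by terminal 'b' -> add 'b' (already in the set)
  A -> y : A does not occur in the body -> contributes nothing
FOLLOW(A) = {b, c, $}
Count: 3

3


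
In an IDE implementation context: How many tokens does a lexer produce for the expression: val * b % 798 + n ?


Scanning 'val * b % 798 + n'
Token 1: 'val' -> identifier
Token 2: '*' -> operator
Token 3: 'b' -> identifier
Token 4: '%' -> operator
Token 5: '798' -> integer_literal
Token 6: '+' -> operator
Token 7: 'n' -> identifier
Total tokens: 7

7


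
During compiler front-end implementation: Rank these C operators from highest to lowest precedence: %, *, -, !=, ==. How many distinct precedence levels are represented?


Looking up precedence for each operator:
  % -> precedence 6
  * -> precedence 6
  - -> precedence 5
  != -> precedence 3
  == -> precedence 3
Sorted highest to lowest: %, *, -, !=, ==
Distinct precedence values: [6, 5, 3]
Number of distinct levels: 3

3


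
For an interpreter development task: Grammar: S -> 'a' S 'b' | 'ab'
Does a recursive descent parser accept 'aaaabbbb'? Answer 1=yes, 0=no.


Grammar accepts strings of the form a^n b^n (n >= 1)
Word: 'aaaabbbb'
Counting: 4 a's and 4 b's
Check: 4 == 4? Yes
Derivation (S -> aSb applied 3 time(s), then S -> ab): S => aSb => aaSbb => aaaSbbb => aaaabbbb
Accepted

1


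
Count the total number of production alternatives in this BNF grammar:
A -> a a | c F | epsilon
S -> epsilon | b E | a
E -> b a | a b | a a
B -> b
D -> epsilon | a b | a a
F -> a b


Counting alternatives per rule:
  A: 3 alternative(s)
  S: 3 alternative(s)
  E: 3 alternative(s)
  B: 1 alternative(s)
  D: 3 alternative(s)
  F: 1 alternative(s)
Sum: 3 + 3 + 3 + 1 + 3 + 1 = 14

14


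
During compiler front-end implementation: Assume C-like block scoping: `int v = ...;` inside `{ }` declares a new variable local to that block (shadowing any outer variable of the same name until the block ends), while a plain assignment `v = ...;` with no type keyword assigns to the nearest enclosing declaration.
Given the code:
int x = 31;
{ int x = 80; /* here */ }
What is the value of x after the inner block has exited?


Analyzing scoping rules:
Outer scope: declares x = 31
Inner block: 'int x = 80;' declares a NEW x that shadows the outer one
When the block exits the inner x goes out of scope; the outer x was never modified -> 31
Result: 31

31


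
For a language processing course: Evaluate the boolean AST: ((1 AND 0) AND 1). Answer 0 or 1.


Step 1: Evaluate inner node
  1 AND 0 = 0
Step 2: Evaluate root node
  0 AND 1 = 0

0


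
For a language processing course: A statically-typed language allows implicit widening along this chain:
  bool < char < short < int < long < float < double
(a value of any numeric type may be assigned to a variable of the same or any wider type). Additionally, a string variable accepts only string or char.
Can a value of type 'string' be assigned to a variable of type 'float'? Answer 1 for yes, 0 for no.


Target variable type: float
Source value type: string
Rule: string cannot widen to any numeric type
Result: 0

0


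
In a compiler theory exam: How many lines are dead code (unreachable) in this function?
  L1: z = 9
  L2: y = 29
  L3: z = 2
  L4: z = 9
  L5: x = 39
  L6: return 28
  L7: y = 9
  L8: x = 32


Analyzing control flow:
  L1: reachable (before return)
  L2: reachable (before return)
  L3: reachable (before return)
  L4: reachable (before return)
  L5: reachable (before return)
  L6: reachable (return statement)
  L7: DEAD (after return at L6)
  L8: DEAD (after return at L6)
Return at L6, total lines = 8
Dead lines: L7 through L8
Count: 2

2


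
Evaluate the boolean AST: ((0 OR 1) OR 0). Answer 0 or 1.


Step 1: Evaluate inner node
  0 OR 1 = 1
Step 2: Evaluate root node
  1 OR 0 = 1

1


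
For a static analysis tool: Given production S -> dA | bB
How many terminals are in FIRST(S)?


Production: S -> dA | bB
Examining each alternative for leading terminals:
  S -> dA : first terminal = 'd'
  S -> bB : first terminal = 'b'
FIRST(S) = {b, d}
Count: 2

2


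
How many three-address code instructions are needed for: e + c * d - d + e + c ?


Expression: e + c * d - d + e + c
Generating three-address code (respecting * over +/- precedence):
  Instruction 1: t1 = c * d
  Instruction 2: t2 = e + t1
  Instruction 3: t3 = t2 - d
  Instruction 4: t4 = t3 + e
  Instruction 5: t5 = t4 + c
Total instructions: 5

5


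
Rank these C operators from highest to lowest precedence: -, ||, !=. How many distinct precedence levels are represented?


Looking up precedence for each operator:
  - -> precedence 5
  || -> precedence 1
  != -> precedence 3
Sorted highest to lowest: -, !=, ||
Distinct precedence values: [5, 3, 1]
Number of distinct levels: 3

3


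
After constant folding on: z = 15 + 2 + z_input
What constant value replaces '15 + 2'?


Identifying constant sub-expression:
  Original: z = 15 + 2 + z_input
  15 and 2 are both compile-time constants
  Evaluating: 15 + 2 = 17
  After folding: z = 17 + z_input

17


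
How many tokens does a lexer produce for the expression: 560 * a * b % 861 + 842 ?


Scanning '560 * a * b % 861 + 842'
Token 1: '560' -> integer_literal
Token 2: '*' -> operator
Token 3: 'a' -> identifier
Token 4: '*' -> operator
Token 5: 'b' -> identifier
Token 6: '%' -> operator
Token 7: '861' -> integer_literal
Token 8: '+' -> operator
Token 9: '842' -> integer_literal
Total tokens: 9

9


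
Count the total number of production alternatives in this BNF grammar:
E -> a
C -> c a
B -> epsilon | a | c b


Counting alternatives per rule:
  E: 1 alternative(s)
  C: 1 alternative(s)
  B: 3 alternative(s)
Sum: 1 + 1 + 3 = 5

5


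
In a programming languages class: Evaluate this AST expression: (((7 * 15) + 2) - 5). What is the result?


Expression: (((7 * 15) + 2) - 5)
Evaluating step by step:
  7 * 15 = 105
  105 + 2 = 107
  107 - 5 = 102
Result: 102

102


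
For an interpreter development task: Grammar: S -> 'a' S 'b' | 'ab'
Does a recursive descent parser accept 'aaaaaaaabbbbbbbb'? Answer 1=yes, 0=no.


Grammar accepts strings of the form a^n b^n (n >= 1)
Word: 'aaaaaaaabbbbbbbb'
Counting: 8 a's and 8 b's
Check: 8 == 8? Yes
Derivation (S -> aSb applied 7 time(s), then S -> ab): S => aSb => aaSbb => aaaSbbb => aaaaSbbbb => aaaaaSbbbbb => aaaaaaSbbbbbb => aaaaaaaSbbbbbbb => aaaaaaaabbbbbbbb
Accepted

1


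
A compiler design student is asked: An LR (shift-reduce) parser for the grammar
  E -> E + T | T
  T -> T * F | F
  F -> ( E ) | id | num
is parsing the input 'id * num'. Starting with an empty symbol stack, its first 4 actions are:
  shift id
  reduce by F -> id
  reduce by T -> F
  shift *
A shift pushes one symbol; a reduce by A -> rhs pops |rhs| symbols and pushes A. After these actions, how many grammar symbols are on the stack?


Tracking the symbol stack through each action:
  Action 1: shift 'id' : push -> stack = [id] (size 1)
  Action 2: reduce by F -> id : pop 1, push F -> stack = [F] (size 1)
  Action 3: reduce by T -> F : pop 1, push T -> stack = [T] (size 1)
  Action 4: shift '*' : push -> stack = [T, *] (size 2)
Final stack size: 2

2


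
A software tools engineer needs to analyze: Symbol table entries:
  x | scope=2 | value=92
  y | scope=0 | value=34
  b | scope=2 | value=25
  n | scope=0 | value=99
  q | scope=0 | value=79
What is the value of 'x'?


Searching symbol table for 'x':
  x | scope=2 | value=92 <- MATCH
  y | scope=0 | value=34
  b | scope=2 | value=25
  n | scope=0 | value=99
  q | scope=0 | value=79
Found 'x' at scope 2 with value 92

92


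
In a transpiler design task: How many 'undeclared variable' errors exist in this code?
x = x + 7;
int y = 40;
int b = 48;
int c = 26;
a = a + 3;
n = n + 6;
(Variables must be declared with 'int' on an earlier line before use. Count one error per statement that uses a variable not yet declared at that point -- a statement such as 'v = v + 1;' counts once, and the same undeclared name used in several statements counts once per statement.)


Scanning code line by line:
  Line 1: use 'x' -> ERROR (undeclared)
  Line 2: declare 'y' -> declared = ['y']
  Line 3: declare 'b' -> declared = ['b', 'y']
  Line 4: declare 'c' -> declared = ['b', 'c', 'y']
  Line 5: use 'a' -> ERROR (undeclared)
  Line 6: use 'n' -> ERROR (undeclared)
Total undeclared variable errors: 3

3


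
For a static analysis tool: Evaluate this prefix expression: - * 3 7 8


Parsing prefix expression: - * 3 7 8
Step 1: Innermost operation '* 3 7'
  3 * 7 = 21
Step 2: Outer operation '- [21] 8'
  21 - 8 = 13

13


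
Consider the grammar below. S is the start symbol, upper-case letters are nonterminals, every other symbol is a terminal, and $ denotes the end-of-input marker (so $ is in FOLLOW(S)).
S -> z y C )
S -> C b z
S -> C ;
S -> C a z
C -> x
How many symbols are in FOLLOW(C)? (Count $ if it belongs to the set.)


S is the start symbol and does not occur in any rule body, so FOLLOW(S) = {$}.
Examining every occurrence of C in a rule body:
  S -> z y C ) : C is followed by terminal ')' -> add ')'
  S -> C b z : C is followed by terminal 'b' -> add 'b'
  S -> C ; : C is followed by terminal ';' -> add ';'
  S -> C a z : C is followed by terminal 'a' -> add 'a'
  C -> x : C does not occur in the body -> contributes nothing
FOLLOW(C) = {), ;, a, b}
Count: 4

4


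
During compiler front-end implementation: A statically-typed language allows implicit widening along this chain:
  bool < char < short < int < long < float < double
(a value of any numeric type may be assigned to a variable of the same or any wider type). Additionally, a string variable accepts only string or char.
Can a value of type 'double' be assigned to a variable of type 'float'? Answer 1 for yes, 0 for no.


Target variable type: float
Source value type: double
Numeric ranks: double=6, float=5
Widening allowed iff rank(source) <= rank(target): 6 <= 5? No
Result: 0

0


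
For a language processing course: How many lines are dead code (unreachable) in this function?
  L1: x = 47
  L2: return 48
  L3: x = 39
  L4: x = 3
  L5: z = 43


Analyzing control flow:
  L1: reachable (before return)
  L2: reachable (return statement)
  L3: DEAD (after return at L2)
  L4: DEAD (after return at L2)
  L5: DEAD (after return at L2)
Return at L2, total lines = 5
Dead lines: L3 through L5
Count: 3

3


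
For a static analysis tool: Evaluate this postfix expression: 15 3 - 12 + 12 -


Processing tokens left to right:
Push 15, Push 3
Pop 15 and 3, compute 15 - 3 = 12, push 12
Push 12
Pop 12 and 12, compute 12 + 12 = 24, push 24
Push 12
Pop 24 and 12, compute 24 - 12 = 12, push 12
Stack result: 12

12


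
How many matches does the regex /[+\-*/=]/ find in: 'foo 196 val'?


Pattern: /[+\-*/=]/ (operators)
Input: 'foo 196 val'
Scanning for matches:
Total matches: 0

0


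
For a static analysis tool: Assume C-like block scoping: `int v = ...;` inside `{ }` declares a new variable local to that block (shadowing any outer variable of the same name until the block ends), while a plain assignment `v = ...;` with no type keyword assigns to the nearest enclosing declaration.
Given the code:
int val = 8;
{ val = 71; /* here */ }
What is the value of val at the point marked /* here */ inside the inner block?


Analyzing scoping rules:
Outer scope: declares val = 8
Inner block: 'val = 71;' has no type keyword, so it is an assignment to the outer val (no shadowing)
Inside the block, after the assignment -> 71
Result: 71

71


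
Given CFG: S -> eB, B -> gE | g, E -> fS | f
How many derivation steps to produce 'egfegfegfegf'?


Grammar: S -> eB, B -> gE | g, E -> fS | f
Deriving 'egfegfegfegf':
Step 1: S -> eB => eB
Step 2: B -> gE => egE
Step 3: E -> fS => egfS
Step 4: S -> eB => egfeB
Step 5: B -> gE => egfegE
Step 6: E -> fS => egfegfS
Step 7: S -> eB => egfegfeB
Step 8: B -> gE => egfegfegE
Step 9: E -> fS => egfegfegfS
Step 10: S -> eB => egfegfegfeB
Step 11: B -> gE => egfegfegfegE
Step 12: E -> f => egfegfegfegf
Total derivation steps: 12

12


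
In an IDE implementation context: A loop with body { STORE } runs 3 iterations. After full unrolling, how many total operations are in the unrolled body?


Loop body operations: STORE (1 op per iteration)
Unrolling 3 iterations:
  Iteration 1: STORE (1 ops)
  Iteration 2: STORE (1 ops)
  Iteration 3: STORE (1 ops)
Total: 3 iterations * 1 ops/iter = 3 operations

3


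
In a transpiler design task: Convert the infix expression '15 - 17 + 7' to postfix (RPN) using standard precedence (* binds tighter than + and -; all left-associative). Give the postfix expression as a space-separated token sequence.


Applying the shunting-yard algorithm:
  Operand 15 -> output
  Push '-' onto operator stack -> op-stack: [-]
  Operand 17 -> output
  See '+' (prec 1); top '-' (prec 1) >= it -> pop '-' to output
  Push '+' onto operator stack -> op-stack: [+]
  Operand 7 -> output
  End of input: pop '+' to output
Postfix result: 15 17 - 7 +

15 17 - 7 +


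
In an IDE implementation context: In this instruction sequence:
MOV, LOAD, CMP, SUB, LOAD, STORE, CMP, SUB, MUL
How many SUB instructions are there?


Scanning instruction sequence for SUB:
  Position 1: MOV
  Position 2: LOAD
  Position 3: CMP
  Position 4: SUB <- MATCH
  Position 5: LOAD
  Position 6: STORE
  Position 7: CMP
  Position 8: SUB <- MATCH
  Position 9: MUL
Matches at positions: [4, 8]
Total SUB count: 2

2


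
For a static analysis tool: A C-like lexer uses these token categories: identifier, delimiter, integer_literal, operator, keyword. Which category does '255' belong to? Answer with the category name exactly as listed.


Token: '255'
Checking categories:
  identifier: no
  integer_literal: YES
  operator: no
  keyword: no
  delimiter: no
Category: integer_literal

integer_literal


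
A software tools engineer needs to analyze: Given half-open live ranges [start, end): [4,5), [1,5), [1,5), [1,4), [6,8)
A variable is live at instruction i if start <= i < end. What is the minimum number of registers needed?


Live ranges:
  Var0: [4, 5)
  Var1: [1, 5)
  Var2: [1, 5)
  Var3: [1, 4)
  Var4: [6, 8)
Sweep-line events (position, delta, active):
  pos=1 start -> active=1
  pos=1 start -> active=2
  pos=1 start -> active=3
  pos=4 end -> active=2
  pos=4 start -> active=3
  pos=5 end -> active=2
  pos=5 end -> active=1
  pos=5 end -> active=0
  pos=6 start -> active=1
  pos=8 end -> active=0
Maximum simultaneous active: 3
Minimum registers needed: 3

3


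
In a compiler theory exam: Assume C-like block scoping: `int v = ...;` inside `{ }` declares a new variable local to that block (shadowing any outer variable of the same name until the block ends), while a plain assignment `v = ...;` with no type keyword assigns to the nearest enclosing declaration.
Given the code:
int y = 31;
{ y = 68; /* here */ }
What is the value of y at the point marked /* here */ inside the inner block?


Analyzing scoping rules:
Outer scope: declares y = 31
Inner block: 'y = 68;' has no type keyword, so it is an assignment to the outer y (no shadowing)
Inside the block, after the assignment -> 68
Result: 68

68


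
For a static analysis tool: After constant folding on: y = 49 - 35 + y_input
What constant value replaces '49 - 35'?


Identifying constant sub-expression:
  Original: y = 49 - 35 + y_input
  49 and 35 are both compile-time constants
  Evaluating: 49 - 35 = 14
  After folding: y = 14 + y_input

14


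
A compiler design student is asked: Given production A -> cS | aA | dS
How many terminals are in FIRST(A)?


Production: A -> cS | aA | dS
Examining each alternative for leading terminals:
  A -> cS : first terminal = 'c'
  A -> aA : first terminal = 'a'
  A -> dS : first terminal = 'd'
FIRST(A) = {a, c, d}
Count: 3

3


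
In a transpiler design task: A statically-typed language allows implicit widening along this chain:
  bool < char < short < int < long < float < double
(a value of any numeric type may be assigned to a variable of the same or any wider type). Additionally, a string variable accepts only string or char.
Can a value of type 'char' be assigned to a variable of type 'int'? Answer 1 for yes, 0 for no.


Target variable type: int
Source value type: char
Numeric ranks: char=1, int=3
Widening allowed iff rank(source) <= rank(target): 1 <= 3? Yes
Result: 1

1


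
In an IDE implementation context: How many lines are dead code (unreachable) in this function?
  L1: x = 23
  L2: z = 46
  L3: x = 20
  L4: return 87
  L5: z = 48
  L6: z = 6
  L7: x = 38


Analyzing control flow:
  L1: reachable (before return)
  L2: reachable (before return)
  L3: reachable (before return)
  L4: reachable (return statement)
  L5: DEAD (after return at L4)
  L6: DEAD (after return at L4)
  L7: DEAD (after return at L4)
Return at L4, total lines = 7
Dead lines: L5 through L7
Count: 3

3
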